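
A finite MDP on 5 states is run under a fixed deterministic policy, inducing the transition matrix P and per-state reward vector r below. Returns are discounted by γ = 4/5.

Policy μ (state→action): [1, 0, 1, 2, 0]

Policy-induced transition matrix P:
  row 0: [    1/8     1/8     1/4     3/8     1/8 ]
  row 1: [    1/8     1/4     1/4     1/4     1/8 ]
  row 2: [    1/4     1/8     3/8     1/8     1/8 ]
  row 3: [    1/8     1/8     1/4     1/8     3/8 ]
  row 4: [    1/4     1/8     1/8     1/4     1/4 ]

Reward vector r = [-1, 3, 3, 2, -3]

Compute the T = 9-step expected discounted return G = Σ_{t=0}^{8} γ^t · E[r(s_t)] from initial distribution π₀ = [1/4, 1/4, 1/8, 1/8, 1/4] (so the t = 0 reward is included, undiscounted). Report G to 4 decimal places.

G = 3.2142

t=0: π = [0.2500, 0.2500, 0.1250, 0.1250, 0.2500], E[r] = 0.3750, γ^t·E[r] = 0.375000, running G = 0.375000
t=1: π = [0.1719, 0.1563, 0.2344, 0.2500, 0.1875], E[r] = 0.9375, γ^t·E[r] = 0.750000, running G = 1.125000
t=2: π = [0.1777, 0.1445, 0.2559, 0.2109, 0.2109], E[r] = 0.8125, γ^t·E[r] = 0.520000, running G = 1.645000
t=3: π = [0.1833, 0.1431, 0.2556, 0.2139, 0.2041], E[r] = 0.8281, γ^t·E[r] = 0.424000, running G = 2.069000
t=4: π = [0.1825, 0.1429, 0.2564, 0.2142, 0.2040], E[r] = 0.8320, γ^t·E[r] = 0.340800, running G = 2.409800
t=5: π = [0.1826, 0.1429, 0.2566, 0.2140, 0.2041], E[r] = 0.8315, γ^t·E[r] = 0.272460, running G = 2.682260
t=6: π = [0.1826, 0.1429, 0.2566, 0.2140, 0.2040], E[r] = 0.8317, γ^t·E[r] = 0.218022, running G = 2.900282
t=7: π = [0.1826, 0.1429, 0.2566, 0.2140, 0.2040], E[r] = 0.8317, γ^t·E[r] = 0.174423, running G = 3.074705
t=8: π = [0.1826, 0.1429, 0.2566, 0.2140, 0.2040], E[r] = 0.8317, γ^t·E[r] = 0.139538, running G = 3.214243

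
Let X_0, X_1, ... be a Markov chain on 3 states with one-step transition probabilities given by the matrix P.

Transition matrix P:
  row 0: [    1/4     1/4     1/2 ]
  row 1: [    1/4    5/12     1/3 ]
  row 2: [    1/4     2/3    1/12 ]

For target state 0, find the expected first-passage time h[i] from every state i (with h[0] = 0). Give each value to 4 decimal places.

First-step conditioning: h[0] = 0; for i ≠ 0, h[i] = 1 + Σ_k P[i][k]·h[k].
  h[1] = 1 + 5/12·h[1] + 1/3·h[2]
  h[2] = 1 + 2/3·h[1] + 1/12·h[2]
Solving the 2×2 linear system over states ≠ 0 gives exactly h = [0, 4, 4] (h[0] = 0 is the target).

h = [0.0000, 4.0000, 4.0000]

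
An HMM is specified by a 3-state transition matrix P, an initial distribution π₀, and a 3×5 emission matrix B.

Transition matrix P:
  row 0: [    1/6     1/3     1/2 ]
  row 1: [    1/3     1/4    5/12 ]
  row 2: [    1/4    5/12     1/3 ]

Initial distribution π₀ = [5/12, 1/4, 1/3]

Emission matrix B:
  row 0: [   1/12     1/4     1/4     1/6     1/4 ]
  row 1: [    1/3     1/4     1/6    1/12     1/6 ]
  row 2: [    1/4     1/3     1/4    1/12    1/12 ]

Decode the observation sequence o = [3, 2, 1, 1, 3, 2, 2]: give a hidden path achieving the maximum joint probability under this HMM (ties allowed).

t=0: δ = [6.944e-02, 2.083e-02, 2.778e-02]  (obs o_0=3)
t=1: δ = [2.894e-03, 3.858e-03, 8.681e-03]  ψ = [0, 0, 0]  (obs o_1=2)
t=2: δ = [5.425e-04, 9.042e-04, 9.645e-04]  ψ = [2, 2, 2]  (obs o_2=1)
t=3: δ = [7.535e-05, 1.005e-04, 1.256e-04]  ψ = [1, 2, 1]  (obs o_3=1)
t=4: δ = [5.582e-06, 4.361e-06, 3.489e-06]  ψ = [1, 2, 1]  (obs o_4=3)
t=5: δ = [3.634e-07, 3.101e-07, 6.977e-07]  ψ = [1, 0, 0]  (obs o_5=2)
t=6: δ = [4.361e-08, 4.845e-08, 5.814e-08]  ψ = [2, 2, 2]  (obs o_6=2)
backtrack: best end state = 2; path = [0, 2, 2, 1, 0, 2, 2]

path = [0, 2, 2, 1, 0, 2, 2]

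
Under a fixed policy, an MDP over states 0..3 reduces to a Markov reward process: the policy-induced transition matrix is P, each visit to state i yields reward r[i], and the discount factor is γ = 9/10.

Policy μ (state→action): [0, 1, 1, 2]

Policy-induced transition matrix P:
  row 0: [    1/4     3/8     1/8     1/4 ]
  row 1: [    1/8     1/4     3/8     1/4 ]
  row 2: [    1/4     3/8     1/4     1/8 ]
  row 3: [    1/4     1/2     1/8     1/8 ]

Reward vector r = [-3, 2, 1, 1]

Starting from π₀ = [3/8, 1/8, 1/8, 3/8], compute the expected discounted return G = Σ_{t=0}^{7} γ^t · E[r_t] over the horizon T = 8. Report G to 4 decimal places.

G = 2.0820

t=0: π = [0.3750, 0.1250, 0.1250, 0.3750], E[r] = -0.3750, γ^t·E[r] = -0.375000, running G = -0.375000
t=1: π = [0.2344, 0.4063, 0.1719, 0.1875], E[r] = 0.4688, γ^t·E[r] = 0.421875, running G = 0.046875
t=2: π = [0.1992, 0.3477, 0.2480, 0.2051], E[r] = 0.5508, γ^t·E[r] = 0.446133, running G = 0.493008
t=3: π = [0.2065, 0.3572, 0.2429, 0.1934], E[r] = 0.5310, γ^t·E[r] = 0.387103, running G = 0.880111
t=4: π = [0.2054, 0.3545, 0.2447, 0.1955], E[r] = 0.5331, γ^t·E[r] = 0.349775, running G = 1.229886
t=5: π = [0.2057, 0.3551, 0.2442, 0.1950], E[r] = 0.5324, γ^t·E[r] = 0.314365, running G = 1.544250
t=6: π = [0.2056, 0.3550, 0.2443, 0.1951], E[r] = 0.5325, γ^t·E[r] = 0.283015, running G = 1.827265
t=7: π = [0.2056, 0.3550, 0.2443, 0.1951], E[r] = 0.5325, γ^t·E[r] = 0.254696, running G = 2.081961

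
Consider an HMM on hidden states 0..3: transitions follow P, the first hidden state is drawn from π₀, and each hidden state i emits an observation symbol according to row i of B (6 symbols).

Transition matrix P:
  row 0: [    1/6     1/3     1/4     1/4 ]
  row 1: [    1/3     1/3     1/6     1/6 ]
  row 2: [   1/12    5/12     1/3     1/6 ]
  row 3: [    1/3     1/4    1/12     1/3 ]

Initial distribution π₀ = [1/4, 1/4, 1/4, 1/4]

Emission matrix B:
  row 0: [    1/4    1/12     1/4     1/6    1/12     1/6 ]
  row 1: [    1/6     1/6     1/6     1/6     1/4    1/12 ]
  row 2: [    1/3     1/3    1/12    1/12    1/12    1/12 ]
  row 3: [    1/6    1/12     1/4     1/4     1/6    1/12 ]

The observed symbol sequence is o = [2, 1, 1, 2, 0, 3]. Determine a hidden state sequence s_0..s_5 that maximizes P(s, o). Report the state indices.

path = [0, 2, 2, 1, 0, 3]

t=0: δ = [6.250e-02, 4.167e-02, 2.083e-02, 6.250e-02]  (obs o_0=2)
t=1: δ = [1.736e-03, 3.472e-03, 5.208e-03, 1.736e-03]  ψ = [3, 0, 0, 3]  (obs o_1=1)
t=2: δ = [9.645e-05, 3.617e-04, 5.787e-04, 7.234e-05]  ψ = [1, 2, 2, 2]  (obs o_2=1)
t=3: δ = [3.014e-05, 4.019e-05, 1.608e-05, 2.411e-05]  ψ = [1, 2, 2, 2]  (obs o_3=2)
t=4: δ = [3.349e-06, 2.233e-06, 2.512e-06, 1.340e-06]  ψ = [1, 1, 0, 3]  (obs o_4=0)
t=5: δ = [1.240e-07, 1.861e-07, 6.977e-08, 2.093e-07]  ψ = [1, 0, 0, 0]  (obs o_5=3)
backtrack: best end state = 3; path = [0, 2, 2, 1, 0, 3]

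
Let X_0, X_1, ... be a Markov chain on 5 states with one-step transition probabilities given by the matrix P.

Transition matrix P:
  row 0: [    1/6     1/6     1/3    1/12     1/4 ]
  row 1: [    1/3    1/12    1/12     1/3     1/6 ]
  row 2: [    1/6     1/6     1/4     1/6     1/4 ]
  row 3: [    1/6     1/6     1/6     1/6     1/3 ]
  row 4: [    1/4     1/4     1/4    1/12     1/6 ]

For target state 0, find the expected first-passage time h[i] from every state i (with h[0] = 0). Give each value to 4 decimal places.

h = [0.0000, 3.9705, 4.6614, 4.6273, 4.2523]

First-step conditioning: h[0] = 0; for i ≠ 0, h[i] = 1 + Σ_k P[i][k]·h[k].
  h[1] = 1 + 1/12·h[1] + 1/12·h[2] + 1/3·h[3] + 1/6·h[4]
  h[2] = 1 + 1/6·h[1] + 1/4·h[2] + 1/6·h[3] + 1/4·h[4]
  h[3] = 1 + 1/6·h[1] + 1/6·h[2] + 1/6·h[3] + 1/3·h[4]
  h[4] = 1 + 1/4·h[1] + 1/4·h[2] + 1/12·h[3] + 1/6·h[4]
Solving the 4×4 linear system over states ≠ 0 gives exactly h = [0, 1747/440, 2051/440, 509/110, 1871/440] (h[0] = 0 is the target).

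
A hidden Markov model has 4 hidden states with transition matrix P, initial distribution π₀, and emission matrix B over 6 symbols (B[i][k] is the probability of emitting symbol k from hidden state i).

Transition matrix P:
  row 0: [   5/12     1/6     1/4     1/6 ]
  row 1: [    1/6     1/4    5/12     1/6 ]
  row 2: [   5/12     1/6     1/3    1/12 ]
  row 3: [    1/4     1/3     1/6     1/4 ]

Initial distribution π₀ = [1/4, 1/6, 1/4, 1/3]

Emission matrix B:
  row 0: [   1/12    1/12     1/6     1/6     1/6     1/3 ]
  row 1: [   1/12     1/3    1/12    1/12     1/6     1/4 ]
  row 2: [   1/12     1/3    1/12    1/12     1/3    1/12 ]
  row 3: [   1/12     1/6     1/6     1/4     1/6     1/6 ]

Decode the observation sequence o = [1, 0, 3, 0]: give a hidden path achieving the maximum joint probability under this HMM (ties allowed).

path = [2, 0, 0, 0]

t=0: δ = [2.083e-02, 5.556e-02, 8.333e-02, 5.556e-02]  (obs o_0=1)
t=1: δ = [2.894e-03, 1.543e-03, 2.315e-03, 1.157e-03]  ψ = [2, 3, 2, 3]  (obs o_1=0)
t=2: δ = [2.009e-04, 4.019e-05, 6.430e-05, 1.206e-04]  ψ = [0, 0, 2, 0]  (obs o_2=3)
t=3: δ = [6.977e-06, 3.349e-06, 4.186e-06, 2.791e-06]  ψ = [0, 3, 0, 0]  (obs o_3=0)
backtrack: best end state = 0; path = [2, 0, 0, 0]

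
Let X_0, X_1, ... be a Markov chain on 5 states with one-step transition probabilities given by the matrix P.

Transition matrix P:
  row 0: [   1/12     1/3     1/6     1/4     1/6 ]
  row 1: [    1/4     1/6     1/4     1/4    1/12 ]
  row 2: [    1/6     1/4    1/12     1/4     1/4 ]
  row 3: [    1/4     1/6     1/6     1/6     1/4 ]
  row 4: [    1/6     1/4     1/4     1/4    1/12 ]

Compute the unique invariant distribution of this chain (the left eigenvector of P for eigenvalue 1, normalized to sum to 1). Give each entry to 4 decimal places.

π = [0.1891, 0.2276, 0.1843, 0.2308, 0.1683]

Balance equations π_j = Σ_i π_i·P[i][j]:
  π_0 = 1/12·π_0 + 1/4·π_1 + 1/6·π_2 + 1/4·π_3 + 1/6·π_4
  π_1 = 1/3·π_0 + 1/6·π_1 + 1/4·π_2 + 1/6·π_3 + 1/4·π_4
  π_2 = 1/6·π_0 + 1/4·π_1 + 1/12·π_2 + 1/6·π_3 + 1/4·π_4
  π_3 = 1/4·π_0 + 1/4·π_1 + 1/4·π_2 + 1/6·π_3 + 1/4·π_4
  normalize: π_0 + π_1 + π_2 + π_3 + π_4 = 1
Solving the linear system gives exactly π = [59/312, 71/312, 115/624, 3/13, 35/208].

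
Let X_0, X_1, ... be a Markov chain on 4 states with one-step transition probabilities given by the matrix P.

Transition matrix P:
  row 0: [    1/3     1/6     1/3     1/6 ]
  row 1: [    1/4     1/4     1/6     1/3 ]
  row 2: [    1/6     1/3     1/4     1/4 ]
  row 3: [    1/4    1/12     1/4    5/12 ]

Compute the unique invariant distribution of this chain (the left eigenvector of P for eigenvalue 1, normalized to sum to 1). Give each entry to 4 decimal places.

π = [0.2496, 0.2012, 0.2540, 0.2952]

Balance equations π_j = Σ_i π_i·P[i][j]:
  π_0 = 1/3·π_0 + 1/4·π_1 + 1/6·π_2 + 1/4·π_3
  π_1 = 1/6·π_0 + 1/4·π_1 + 1/3·π_2 + 1/12·π_3
  π_2 = 1/3·π_0 + 1/6·π_1 + 1/4·π_2 + 1/4·π_3
  normalize: π_0 + π_1 + π_2 + π_3 = 1
Solving the linear system gives exactly π = [170/681, 137/681, 173/681, 67/227].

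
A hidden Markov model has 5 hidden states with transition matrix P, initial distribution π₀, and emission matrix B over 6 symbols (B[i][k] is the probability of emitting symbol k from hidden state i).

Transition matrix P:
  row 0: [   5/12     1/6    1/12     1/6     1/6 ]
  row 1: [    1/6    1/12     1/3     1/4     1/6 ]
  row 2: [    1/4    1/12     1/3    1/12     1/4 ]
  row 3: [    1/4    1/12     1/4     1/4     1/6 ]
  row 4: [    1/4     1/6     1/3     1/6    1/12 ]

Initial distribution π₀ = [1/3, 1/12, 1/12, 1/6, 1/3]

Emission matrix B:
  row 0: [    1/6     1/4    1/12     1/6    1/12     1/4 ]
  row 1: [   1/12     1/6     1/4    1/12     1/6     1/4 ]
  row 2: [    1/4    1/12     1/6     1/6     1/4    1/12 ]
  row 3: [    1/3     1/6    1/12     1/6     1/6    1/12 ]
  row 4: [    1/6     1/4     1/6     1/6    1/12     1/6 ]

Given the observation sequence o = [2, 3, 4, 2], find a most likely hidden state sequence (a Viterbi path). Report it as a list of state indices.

path = [4, 2, 2, 2]

t=0: δ = [2.778e-02, 2.083e-02, 1.389e-02, 1.389e-02, 5.556e-02]  (obs o_0=2)
t=1: δ = [2.315e-03, 7.716e-04, 3.086e-03, 1.543e-03, 7.716e-04]  ψ = [4, 4, 4, 4, 0]  (obs o_1=3)
t=2: δ = [8.038e-05, 6.430e-05, 2.572e-04, 6.430e-05, 6.430e-05]  ψ = [0, 0, 2, 0, 2]  (obs o_2=4)
t=3: δ = [5.358e-06, 5.358e-06, 1.429e-05, 1.786e-06, 1.072e-05]  ψ = [2, 2, 2, 2, 2]  (obs o_3=2)
backtrack: best end state = 2; path = [4, 2, 2, 2]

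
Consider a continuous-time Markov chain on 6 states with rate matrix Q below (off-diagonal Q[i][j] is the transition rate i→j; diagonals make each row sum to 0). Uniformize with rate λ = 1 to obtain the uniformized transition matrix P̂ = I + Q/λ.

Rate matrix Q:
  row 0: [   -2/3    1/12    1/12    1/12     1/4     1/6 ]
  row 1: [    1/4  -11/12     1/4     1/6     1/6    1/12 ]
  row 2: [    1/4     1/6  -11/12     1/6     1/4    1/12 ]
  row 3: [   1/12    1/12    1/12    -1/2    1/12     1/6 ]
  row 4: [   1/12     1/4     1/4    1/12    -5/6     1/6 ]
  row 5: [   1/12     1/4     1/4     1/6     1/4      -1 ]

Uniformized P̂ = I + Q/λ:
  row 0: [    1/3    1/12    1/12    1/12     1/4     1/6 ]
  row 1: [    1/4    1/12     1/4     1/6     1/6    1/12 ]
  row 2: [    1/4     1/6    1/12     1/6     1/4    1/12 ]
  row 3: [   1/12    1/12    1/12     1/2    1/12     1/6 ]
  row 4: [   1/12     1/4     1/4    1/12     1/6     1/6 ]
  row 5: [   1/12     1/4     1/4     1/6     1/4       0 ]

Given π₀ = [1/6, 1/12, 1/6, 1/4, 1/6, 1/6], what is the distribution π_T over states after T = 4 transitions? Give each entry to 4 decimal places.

t=0: π = [0.1667, 0.0833, 0.1667, 0.2500, 0.1667, 0.1667]
t=1: π = [0.1667, 0.1528, 0.1528, 0.2222, 0.1875, 0.1181]
t=2: π = [0.1759, 0.1470, 0.1597, 0.2112, 0.1846, 0.1215]
t=3: π = [0.1784, 0.1477, 0.1589, 0.2070, 0.1872, 0.1209]
t=4: π = [0.1790, 0.1479, 0.1593, 0.2052, 0.1876, 0.1210]

π = [0.1790, 0.1479, 0.1593, 0.2052, 0.1876, 0.1210]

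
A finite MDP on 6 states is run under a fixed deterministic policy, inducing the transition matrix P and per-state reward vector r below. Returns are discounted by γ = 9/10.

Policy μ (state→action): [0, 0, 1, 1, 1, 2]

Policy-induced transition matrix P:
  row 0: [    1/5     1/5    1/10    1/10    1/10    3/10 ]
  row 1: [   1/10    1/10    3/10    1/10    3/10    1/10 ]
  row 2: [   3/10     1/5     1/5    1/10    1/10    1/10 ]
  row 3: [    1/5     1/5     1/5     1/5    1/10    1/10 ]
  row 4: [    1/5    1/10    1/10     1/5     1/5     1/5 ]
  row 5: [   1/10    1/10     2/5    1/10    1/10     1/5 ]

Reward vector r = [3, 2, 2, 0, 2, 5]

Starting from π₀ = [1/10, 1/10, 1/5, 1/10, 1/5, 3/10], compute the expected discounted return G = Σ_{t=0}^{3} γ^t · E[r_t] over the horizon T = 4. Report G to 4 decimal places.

t=0: π = [0.1000, 0.1000, 0.2000, 0.1000, 0.2000, 0.3000], E[r] = 2.8000, γ^t·E[r] = 2.800000, running G = 2.800000
t=1: π = [0.1800, 0.1400, 0.2400, 0.1300, 0.1400, 0.1700], E[r] = 2.4300, γ^t·E[r] = 2.187000, running G = 4.987000
t=2: π = [0.1930, 0.1550, 0.2160, 0.1270, 0.1420, 0.1670], E[r] = 2.4400, γ^t·E[r] = 1.976400, running G = 6.963400
t=3: π = [0.1894, 0.1536, 0.2154, 0.1269, 0.1452, 0.1695], E[r] = 2.4441, γ^t·E[r] = 1.781749, running G = 8.745149

G = 8.7451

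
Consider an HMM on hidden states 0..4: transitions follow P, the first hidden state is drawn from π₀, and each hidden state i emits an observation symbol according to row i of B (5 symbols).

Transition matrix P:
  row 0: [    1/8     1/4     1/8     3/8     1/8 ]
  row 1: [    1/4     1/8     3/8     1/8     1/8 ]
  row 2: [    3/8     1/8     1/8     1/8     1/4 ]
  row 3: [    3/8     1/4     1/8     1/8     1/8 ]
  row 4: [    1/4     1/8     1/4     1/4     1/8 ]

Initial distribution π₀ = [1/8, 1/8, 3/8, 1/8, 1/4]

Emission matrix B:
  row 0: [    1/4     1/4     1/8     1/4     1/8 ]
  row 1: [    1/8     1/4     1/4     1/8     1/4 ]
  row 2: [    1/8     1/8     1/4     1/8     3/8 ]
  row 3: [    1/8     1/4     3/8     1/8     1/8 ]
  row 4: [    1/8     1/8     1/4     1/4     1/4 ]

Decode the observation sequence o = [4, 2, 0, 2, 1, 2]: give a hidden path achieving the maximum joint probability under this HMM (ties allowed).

path = [2, 3, 0, 3, 0, 3]

t=0: δ = [1.562e-02, 3.125e-02, 1.406e-01, 1.562e-02, 6.250e-02]  (obs o_0=4)
t=1: δ = [6.592e-03, 4.395e-03, 4.395e-03, 6.592e-03, 8.789e-03]  ψ = [2, 2, 2, 2, 2]  (obs o_1=2)
t=2: δ = [6.180e-04, 2.060e-04, 2.747e-04, 3.090e-04, 1.373e-04]  ψ = [3, 0, 4, 0, 2]  (obs o_2=0)
t=3: δ = [1.448e-05, 3.862e-05, 1.931e-05, 8.690e-05, 1.931e-05]  ψ = [3, 0, 0, 0, 0]  (obs o_3=2)
t=4: δ = [8.147e-06, 5.431e-06, 1.810e-06, 2.716e-06, 1.358e-06]  ψ = [3, 3, 1, 3, 3]  (obs o_4=1)
t=5: δ = [1.697e-07, 5.092e-07, 5.092e-07, 1.146e-06, 2.546e-07]  ψ = [1, 0, 1, 0, 0]  (obs o_5=2)
backtrack: best end state = 3; path = [2, 3, 0, 3, 0, 3]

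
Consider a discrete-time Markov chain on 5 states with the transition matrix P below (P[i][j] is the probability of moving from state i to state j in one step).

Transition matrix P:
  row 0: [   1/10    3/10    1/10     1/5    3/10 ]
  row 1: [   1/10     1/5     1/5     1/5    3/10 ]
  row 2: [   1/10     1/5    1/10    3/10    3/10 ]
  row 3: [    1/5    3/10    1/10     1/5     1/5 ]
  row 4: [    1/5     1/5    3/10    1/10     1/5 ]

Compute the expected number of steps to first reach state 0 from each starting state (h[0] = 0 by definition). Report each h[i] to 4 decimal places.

h = [0.0000, 6.9042, 6.8472, 6.2771, 6.3284]

First-step conditioning: h[0] = 0; for i ≠ 0, h[i] = 1 + Σ_k P[i][k]·h[k].
  h[1] = 1 + 1/5·h[1] + 1/5·h[2] + 1/5·h[3] + 3/10·h[4]
  h[2] = 1 + 1/5·h[1] + 1/10·h[2] + 3/10·h[3] + 3/10·h[4]
  h[3] = 1 + 3/10·h[1] + 1/10·h[2] + 1/5·h[3] + 1/5·h[4]
  h[4] = 1 + 1/5·h[1] + 3/10·h[2] + 1/10·h[3] + 1/5·h[4]
Solving the 4×4 linear system over states ≠ 0 gives exactly h = [0, 6055/877, 6005/877, 5505/877, 5550/877] (h[0] = 0 is the target).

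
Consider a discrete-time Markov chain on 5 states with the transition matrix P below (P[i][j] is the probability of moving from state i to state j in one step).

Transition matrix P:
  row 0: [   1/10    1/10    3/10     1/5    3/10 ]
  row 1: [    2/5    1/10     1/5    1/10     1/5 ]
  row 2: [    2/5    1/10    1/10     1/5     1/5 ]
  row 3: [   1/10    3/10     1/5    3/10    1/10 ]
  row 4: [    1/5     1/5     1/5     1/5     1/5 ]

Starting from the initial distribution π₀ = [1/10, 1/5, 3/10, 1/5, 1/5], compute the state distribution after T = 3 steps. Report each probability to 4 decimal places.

t=0: π = [0.1000, 0.2000, 0.3000, 0.2000, 0.2000]
t=1: π = [0.2700, 0.1600, 0.1800, 0.2000, 0.1900]
t=2: π = [0.2210, 0.1590, 0.2090, 0.2040, 0.2070]
t=3: π = [0.2311, 0.1615, 0.2012, 0.2045, 0.2017]

π = [0.2311, 0.1615, 0.2012, 0.2045, 0.2017]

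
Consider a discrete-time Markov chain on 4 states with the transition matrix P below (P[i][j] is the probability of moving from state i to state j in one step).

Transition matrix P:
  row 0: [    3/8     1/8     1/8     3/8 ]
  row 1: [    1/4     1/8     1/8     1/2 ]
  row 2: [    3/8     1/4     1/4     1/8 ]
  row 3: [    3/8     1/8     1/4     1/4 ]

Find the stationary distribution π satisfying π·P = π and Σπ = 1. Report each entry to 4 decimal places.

Balance equations π_j = Σ_i π_i·P[i][j]:
  π_0 = 3/8·π_0 + 1/4·π_1 + 3/8·π_2 + 3/8·π_3
  π_1 = 1/8·π_0 + 1/8·π_1 + 1/4·π_2 + 1/8·π_3
  π_2 = 1/8·π_0 + 1/8·π_1 + 1/4·π_2 + 1/4·π_3
  normalize: π_0 + π_1 + π_2 + π_3 = 1
Solving the linear system gives exactly π = [185/519, 77/519, 97/519, 160/519].

π = [0.3565, 0.1484, 0.1869, 0.3083]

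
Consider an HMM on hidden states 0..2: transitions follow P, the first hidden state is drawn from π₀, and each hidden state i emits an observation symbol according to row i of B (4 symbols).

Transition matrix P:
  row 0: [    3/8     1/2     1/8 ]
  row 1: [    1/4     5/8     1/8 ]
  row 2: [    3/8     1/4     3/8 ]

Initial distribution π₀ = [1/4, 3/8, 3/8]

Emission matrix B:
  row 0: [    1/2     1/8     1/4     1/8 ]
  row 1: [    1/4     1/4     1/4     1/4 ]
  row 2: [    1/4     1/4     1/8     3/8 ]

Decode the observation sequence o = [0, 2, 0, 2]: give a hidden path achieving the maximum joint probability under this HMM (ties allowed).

path = [0, 1, 1, 1]

t=0: δ = [1.250e-01, 9.375e-02, 9.375e-02]  (obs o_0=0)
t=1: δ = [1.172e-02, 1.562e-02, 4.395e-03]  ψ = [0, 0, 2]  (obs o_1=2)
t=2: δ = [2.197e-03, 2.441e-03, 4.883e-04]  ψ = [0, 1, 1]  (obs o_2=0)
t=3: δ = [2.060e-04, 3.815e-04, 3.815e-05]  ψ = [0, 1, 1]  (obs o_3=2)
backtrack: best end state = 1; path = [0, 1, 1, 1]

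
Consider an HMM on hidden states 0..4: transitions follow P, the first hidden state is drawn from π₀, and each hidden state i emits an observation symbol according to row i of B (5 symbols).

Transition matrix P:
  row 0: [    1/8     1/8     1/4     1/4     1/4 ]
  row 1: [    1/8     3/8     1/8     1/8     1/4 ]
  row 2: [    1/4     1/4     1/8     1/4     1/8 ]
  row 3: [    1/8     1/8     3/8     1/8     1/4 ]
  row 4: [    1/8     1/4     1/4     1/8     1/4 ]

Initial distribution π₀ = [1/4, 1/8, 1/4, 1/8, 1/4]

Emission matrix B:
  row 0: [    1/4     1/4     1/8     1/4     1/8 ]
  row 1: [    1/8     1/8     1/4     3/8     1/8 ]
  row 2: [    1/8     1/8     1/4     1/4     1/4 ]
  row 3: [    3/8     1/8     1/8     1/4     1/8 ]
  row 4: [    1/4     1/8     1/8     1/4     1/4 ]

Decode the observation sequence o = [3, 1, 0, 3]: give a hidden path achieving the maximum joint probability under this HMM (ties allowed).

path = [2, 0, 3, 2]

t=0: δ = [6.250e-02, 4.688e-02, 6.250e-02, 3.125e-02, 6.250e-02]  (obs o_0=3)
t=1: δ = [3.906e-03, 2.197e-03, 1.953e-03, 1.953e-03, 1.953e-03]  ψ = [2, 1, 0, 0, 0]  (obs o_1=1)
t=2: δ = [1.221e-04, 1.030e-04, 1.221e-04, 3.662e-04, 2.441e-04]  ψ = [0, 1, 0, 0, 0]  (obs o_2=0)
t=3: δ = [1.144e-05, 2.289e-05, 3.433e-05, 1.144e-05, 2.289e-05]  ψ = [3, 4, 3, 3, 3]  (obs o_3=3)
backtrack: best end state = 2; path = [2, 0, 3, 2]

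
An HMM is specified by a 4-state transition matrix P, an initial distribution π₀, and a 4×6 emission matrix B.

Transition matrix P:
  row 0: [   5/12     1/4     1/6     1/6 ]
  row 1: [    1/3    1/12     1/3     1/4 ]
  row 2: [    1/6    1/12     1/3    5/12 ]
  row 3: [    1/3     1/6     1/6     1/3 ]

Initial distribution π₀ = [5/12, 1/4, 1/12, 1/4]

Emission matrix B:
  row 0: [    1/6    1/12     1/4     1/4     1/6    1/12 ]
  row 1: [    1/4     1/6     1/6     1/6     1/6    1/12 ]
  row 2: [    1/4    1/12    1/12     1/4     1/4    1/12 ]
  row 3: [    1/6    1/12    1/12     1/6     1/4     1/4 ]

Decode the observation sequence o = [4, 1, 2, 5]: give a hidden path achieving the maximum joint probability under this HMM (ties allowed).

path = [0, 0, 0, 3]

t=0: δ = [6.944e-02, 4.167e-02, 2.083e-02, 6.250e-02]  (obs o_0=4)
t=1: δ = [2.411e-03, 2.894e-03, 1.157e-03, 1.736e-03]  ψ = [0, 0, 1, 3]  (obs o_1=1)
t=2: δ = [2.512e-04, 1.005e-04, 8.038e-05, 6.028e-05]  ψ = [0, 0, 1, 1]  (obs o_2=2)
t=3: δ = [8.721e-06, 5.233e-06, 3.489e-06, 1.047e-05]  ψ = [0, 0, 0, 0]  (obs o_3=5)
backtrack: best end state = 3; path = [0, 0, 0, 3]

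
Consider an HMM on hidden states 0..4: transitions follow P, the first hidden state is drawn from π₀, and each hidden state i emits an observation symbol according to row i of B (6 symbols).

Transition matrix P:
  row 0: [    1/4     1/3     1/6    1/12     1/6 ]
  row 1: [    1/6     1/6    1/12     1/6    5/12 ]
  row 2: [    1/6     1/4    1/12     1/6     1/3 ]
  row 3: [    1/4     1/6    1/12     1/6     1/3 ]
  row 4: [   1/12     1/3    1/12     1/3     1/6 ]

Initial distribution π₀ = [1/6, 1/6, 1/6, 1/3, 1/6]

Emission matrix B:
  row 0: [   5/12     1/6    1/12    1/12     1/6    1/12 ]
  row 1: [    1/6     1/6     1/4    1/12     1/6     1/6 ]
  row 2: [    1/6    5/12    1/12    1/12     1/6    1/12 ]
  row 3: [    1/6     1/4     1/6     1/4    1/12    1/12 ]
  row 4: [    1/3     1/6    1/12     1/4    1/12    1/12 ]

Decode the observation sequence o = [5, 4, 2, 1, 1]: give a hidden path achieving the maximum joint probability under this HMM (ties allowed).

t=0: δ = [1.389e-02, 2.778e-02, 1.389e-02, 2.778e-02, 1.389e-02]  (obs o_0=5)
t=1: δ = [1.157e-03, 7.716e-04, 3.858e-04, 3.858e-04, 9.645e-04]  ψ = [3, 0, 0, 1, 1]  (obs o_1=4)
t=2: δ = [2.411e-05, 9.645e-05, 1.608e-05, 5.358e-05, 2.679e-05]  ψ = [0, 0, 0, 4, 1]  (obs o_2=2)
t=3: δ = [2.679e-06, 2.679e-06, 3.349e-06, 4.019e-06, 6.698e-06]  ψ = [1, 1, 1, 1, 1]  (obs o_3=1)
t=4: δ = [1.674e-07, 3.721e-07, 2.326e-07, 5.582e-07, 2.233e-07]  ψ = [3, 4, 4, 4, 3]  (obs o_4=1)
backtrack: best end state = 3; path = [3, 0, 1, 4, 3]

path = [3, 0, 1, 4, 3]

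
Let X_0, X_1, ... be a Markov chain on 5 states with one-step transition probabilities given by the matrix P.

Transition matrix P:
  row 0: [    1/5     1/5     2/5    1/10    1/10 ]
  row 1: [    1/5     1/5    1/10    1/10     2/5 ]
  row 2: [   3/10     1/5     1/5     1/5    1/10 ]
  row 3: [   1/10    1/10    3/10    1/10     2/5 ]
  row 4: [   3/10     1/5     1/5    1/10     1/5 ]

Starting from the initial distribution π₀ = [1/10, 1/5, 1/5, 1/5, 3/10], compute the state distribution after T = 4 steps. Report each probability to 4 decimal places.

t=0: π = [0.1000, 0.2000, 0.2000, 0.2000, 0.3000]
t=1: π = [0.2300, 0.1800, 0.2200, 0.1200, 0.2500]
t=2: π = [0.2350, 0.1880, 0.2400, 0.1220, 0.2150]
t=3: π = [0.2333, 0.1878, 0.2404, 0.1240, 0.2145]
t=4: π = [0.2331, 0.1876, 0.2403, 0.1240, 0.2150]

π = [0.2331, 0.1876, 0.2403, 0.1240, 0.2150]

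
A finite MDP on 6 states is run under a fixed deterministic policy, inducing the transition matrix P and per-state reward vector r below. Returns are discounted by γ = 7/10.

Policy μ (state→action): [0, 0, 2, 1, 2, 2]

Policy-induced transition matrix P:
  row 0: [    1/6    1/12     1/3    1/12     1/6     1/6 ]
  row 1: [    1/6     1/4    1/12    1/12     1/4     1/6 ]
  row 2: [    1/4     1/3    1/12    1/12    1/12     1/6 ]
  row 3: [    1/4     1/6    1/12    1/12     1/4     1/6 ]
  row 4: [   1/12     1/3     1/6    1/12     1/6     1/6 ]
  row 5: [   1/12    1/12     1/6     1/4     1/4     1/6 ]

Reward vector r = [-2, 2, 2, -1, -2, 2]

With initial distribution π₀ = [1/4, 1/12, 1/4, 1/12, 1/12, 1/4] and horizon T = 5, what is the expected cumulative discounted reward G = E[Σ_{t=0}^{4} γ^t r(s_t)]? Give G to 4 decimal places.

G = 0.8504

t=0: π = [0.2500, 0.0833, 0.2500, 0.0833, 0.0833, 0.2500], E[r] = 0.4167, γ^t·E[r] = 0.416667, running G = 0.416667
t=1: π = [0.1667, 0.1875, 0.1736, 0.1250, 0.1806, 0.1667], E[r] = 0.2361, γ^t·E[r] = 0.165278, running G = 0.581944
t=2: π = [0.1626, 0.2135, 0.1539, 0.1111, 0.1921, 0.1667], E[r] = 0.2477, γ^t·E[r] = 0.121366, running G = 0.703310
t=3: π = [0.1589, 0.2147, 0.1539, 0.1111, 0.1948, 0.1667], E[r] = 0.2521, γ^t·E[r] = 0.086478, running G = 0.789788
t=4: π = [0.1586, 0.2155, 0.1532, 0.1111, 0.1949, 0.1667], E[r] = 0.2526, γ^t·E[r] = 0.060654, running G = 0.850442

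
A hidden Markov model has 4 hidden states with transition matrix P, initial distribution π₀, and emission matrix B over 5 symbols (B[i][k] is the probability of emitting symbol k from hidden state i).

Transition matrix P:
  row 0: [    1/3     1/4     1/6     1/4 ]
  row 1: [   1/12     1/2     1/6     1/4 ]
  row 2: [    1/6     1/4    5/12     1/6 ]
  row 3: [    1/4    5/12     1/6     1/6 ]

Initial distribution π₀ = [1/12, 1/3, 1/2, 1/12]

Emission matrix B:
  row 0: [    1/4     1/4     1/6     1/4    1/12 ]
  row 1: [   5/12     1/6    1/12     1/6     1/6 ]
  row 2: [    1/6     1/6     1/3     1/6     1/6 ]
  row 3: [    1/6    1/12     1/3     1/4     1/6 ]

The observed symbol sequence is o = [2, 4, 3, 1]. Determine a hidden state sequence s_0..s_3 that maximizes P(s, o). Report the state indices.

t=0: δ = [1.389e-02, 2.778e-02, 1.667e-01, 2.778e-02]  (obs o_0=2)
t=1: δ = [2.315e-03, 6.944e-03, 1.157e-02, 4.630e-03]  ψ = [2, 2, 2, 2]  (obs o_1=4)
t=2: δ = [4.823e-04, 5.787e-04, 8.038e-04, 4.823e-04]  ψ = [2, 1, 2, 2]  (obs o_2=3)
t=3: δ = [4.019e-05, 4.823e-05, 5.582e-05, 1.206e-05]  ψ = [0, 1, 2, 1]  (obs o_3=1)
backtrack: best end state = 2; path = [2, 2, 2, 2]

path = [2, 2, 2, 2]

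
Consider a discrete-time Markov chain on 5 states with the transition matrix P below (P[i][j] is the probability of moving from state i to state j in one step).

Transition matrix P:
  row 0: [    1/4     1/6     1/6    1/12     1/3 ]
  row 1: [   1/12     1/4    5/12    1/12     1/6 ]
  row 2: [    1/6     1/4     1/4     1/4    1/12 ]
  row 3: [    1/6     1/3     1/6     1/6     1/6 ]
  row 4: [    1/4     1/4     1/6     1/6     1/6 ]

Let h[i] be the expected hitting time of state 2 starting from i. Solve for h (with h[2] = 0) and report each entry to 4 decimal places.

h = [4.4916, 3.2849, 0.0000, 4.2905, 4.3911]

First-step conditioning: h[2] = 0; for i ≠ 2, h[i] = 1 + Σ_k P[i][k]·h[k].
  h[0] = 1 + 1/4·h[0] + 1/6·h[1] + 1/12·h[3] + 1/3·h[4]
  h[1] = 1 + 1/12·h[0] + 1/4·h[1] + 1/12·h[3] + 1/6·h[4]
  h[3] = 1 + 1/6·h[0] + 1/3·h[1] + 1/6·h[3] + 1/6·h[4]
  h[4] = 1 + 1/4·h[0] + 1/4·h[1] + 1/6·h[3] + 1/6·h[4]
Solving the 4×4 linear system over states ≠ 2 gives exactly h = [804/179, 588/179, 0, 768/179, 786/179] (h[2] = 0 is the target).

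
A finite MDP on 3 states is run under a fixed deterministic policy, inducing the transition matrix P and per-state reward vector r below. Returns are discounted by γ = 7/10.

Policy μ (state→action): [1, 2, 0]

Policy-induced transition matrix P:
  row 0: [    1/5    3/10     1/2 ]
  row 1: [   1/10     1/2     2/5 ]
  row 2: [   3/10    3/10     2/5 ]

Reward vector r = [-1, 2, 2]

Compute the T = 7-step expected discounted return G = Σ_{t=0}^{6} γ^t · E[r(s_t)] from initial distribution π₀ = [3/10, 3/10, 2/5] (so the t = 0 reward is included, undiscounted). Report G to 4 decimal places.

t=0: π = [0.3000, 0.3000, 0.4000], E[r] = 1.1000, γ^t·E[r] = 1.100000, running G = 1.100000
t=1: π = [0.2100, 0.3600, 0.4300], E[r] = 1.3700, γ^t·E[r] = 0.959000, running G = 2.059000
t=2: π = [0.2070, 0.3720, 0.4210], E[r] = 1.3790, γ^t·E[r] = 0.675710, running G = 2.734710
t=3: π = [0.2049, 0.3744, 0.4207], E[r] = 1.3853, γ^t·E[r] = 0.475158, running G = 3.209868
t=4: π = [0.2046, 0.3749, 0.4205], E[r] = 1.3861, γ^t·E[r] = 0.332805, running G = 3.542673
t=5: π = [0.2046, 0.3750, 0.4205], E[r] = 1.3863, γ^t·E[r] = 0.232998, running G = 3.775671
t=6: π = [0.2045, 0.3750, 0.4205], E[r] = 1.3864, γ^t·E[r] = 0.163103, running G = 3.938774

G = 3.9388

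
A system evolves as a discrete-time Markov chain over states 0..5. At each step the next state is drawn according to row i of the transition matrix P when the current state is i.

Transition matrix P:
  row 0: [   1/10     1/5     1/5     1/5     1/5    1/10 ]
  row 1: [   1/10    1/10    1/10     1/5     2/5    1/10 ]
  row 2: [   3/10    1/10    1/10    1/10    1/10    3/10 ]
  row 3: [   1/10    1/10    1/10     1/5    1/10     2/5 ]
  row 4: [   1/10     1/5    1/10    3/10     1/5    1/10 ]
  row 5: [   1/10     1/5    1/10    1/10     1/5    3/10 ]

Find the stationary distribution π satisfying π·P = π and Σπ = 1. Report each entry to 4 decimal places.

π = [0.1224, 0.1547, 0.1122, 0.1866, 0.2010, 0.2230]

Balance equations π_j = Σ_i π_i·P[i][j]:
  π_0 = 1/10·π_0 + 1/10·π_1 + 3/10·π_2 + 1/10·π_3 + 1/10·π_4 + 1/10·π_5
  π_1 = 1/5·π_0 + 1/10·π_1 + 1/10·π_2 + 1/10·π_3 + 1/5·π_4 + 1/5·π_5
  π_2 = 1/5·π_0 + 1/10·π_1 + 1/10·π_2 + 1/10·π_3 + 1/10·π_4 + 1/10·π_5
  π_3 = 1/5·π_0 + 1/5·π_1 + 1/10·π_2 + 1/5·π_3 + 3/10·π_4 + 1/10·π_5
  π_4 = 1/5·π_0 + 2/5·π_1 + 1/10·π_2 + 1/10·π_3 + 1/5·π_4 + 1/5·π_5
  normalize: π_0 + π_1 + π_2 + π_3 + π_4 + π_5 = 1
Solving the linear system gives exactly π = [6/49, 7775/50274, 11/98, 670/3591, 20215/100548, 7475/33516].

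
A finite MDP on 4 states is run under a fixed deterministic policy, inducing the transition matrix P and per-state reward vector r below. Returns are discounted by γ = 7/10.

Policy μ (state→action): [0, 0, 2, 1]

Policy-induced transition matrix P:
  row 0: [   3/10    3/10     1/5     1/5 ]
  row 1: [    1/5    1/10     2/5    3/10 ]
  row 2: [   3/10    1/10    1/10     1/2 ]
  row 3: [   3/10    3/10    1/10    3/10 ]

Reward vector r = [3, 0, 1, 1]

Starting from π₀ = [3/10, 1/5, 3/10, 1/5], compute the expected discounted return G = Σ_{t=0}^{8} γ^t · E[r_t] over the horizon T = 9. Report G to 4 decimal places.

G = 4.3578

t=0: π = [0.3000, 0.2000, 0.3000, 0.2000], E[r] = 1.4000, γ^t·E[r] = 1.400000, running G = 1.400000
t=1: π = [0.2800, 0.2000, 0.1900, 0.3300], E[r] = 1.3600, γ^t·E[r] = 0.952000, running G = 2.352000
t=2: π = [0.2800, 0.2220, 0.1880, 0.3100], E[r] = 1.3380, γ^t·E[r] = 0.655620, running G = 3.007620
t=3: π = [0.2778, 0.2180, 0.1946, 0.3096], E[r] = 1.3376, γ^t·E[r] = 0.458797, running G = 3.466417
t=4: π = [0.2782, 0.2175, 0.1932, 0.3111], E[r] = 1.3389, γ^t·E[r] = 0.321475, running G = 3.787891
t=5: π = [0.2783, 0.2179, 0.1931, 0.3108], E[r] = 1.3386, γ^t·E[r] = 0.224985, running G = 4.012876
t=6: π = [0.2782, 0.2178, 0.1932, 0.3108], E[r] = 1.3386, γ^t·E[r] = 0.157486, running G = 4.170363
t=7: π = [0.2782, 0.2178, 0.1932, 0.3108], E[r] = 1.3386, γ^t·E[r] = 0.110243, running G = 4.280605
t=8: π = [0.2782, 0.2178, 0.1932, 0.3108], E[r] = 1.3386, γ^t·E[r] = 0.077170, running G = 4.357775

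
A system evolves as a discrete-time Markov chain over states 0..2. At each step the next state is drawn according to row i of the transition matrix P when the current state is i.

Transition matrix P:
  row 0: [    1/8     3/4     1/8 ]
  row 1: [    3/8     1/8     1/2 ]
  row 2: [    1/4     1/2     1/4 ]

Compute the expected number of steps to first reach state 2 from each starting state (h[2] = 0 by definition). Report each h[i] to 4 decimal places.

h = [3.3548, 2.5806, 0.0000]

First-step conditioning: h[2] = 0; for i ≠ 2, h[i] = 1 + Σ_k P[i][k]·h[k].
  h[0] = 1 + 1/8·h[0] + 3/4·h[1]
  h[1] = 1 + 3/8·h[0] + 1/8·h[1]
Solving the 2×2 linear system over states ≠ 2 gives exactly h = [104/31, 80/31, 0] (h[2] = 0 is the target).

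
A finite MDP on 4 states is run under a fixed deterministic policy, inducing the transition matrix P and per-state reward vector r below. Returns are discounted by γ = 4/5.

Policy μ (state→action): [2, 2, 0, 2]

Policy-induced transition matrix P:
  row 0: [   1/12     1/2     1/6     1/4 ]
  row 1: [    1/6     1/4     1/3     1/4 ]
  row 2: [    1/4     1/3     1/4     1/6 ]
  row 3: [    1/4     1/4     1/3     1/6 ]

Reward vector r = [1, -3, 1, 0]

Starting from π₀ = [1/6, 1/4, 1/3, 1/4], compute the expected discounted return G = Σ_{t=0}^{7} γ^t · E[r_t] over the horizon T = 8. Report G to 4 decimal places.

G = -1.8043

t=0: π = [0.1667, 0.2500, 0.3333, 0.2500], E[r] = -0.2500, γ^t·E[r] = -0.250000, running G = -0.250000
t=1: π = [0.2014, 0.3194, 0.2778, 0.2014], E[r] = -0.4792, γ^t·E[r] = -0.383333, running G = -0.633333
t=2: π = [0.1898, 0.3235, 0.2766, 0.2101], E[r] = -0.5041, γ^t·E[r] = -0.322593, running G = -0.955926
t=3: π = [0.1914, 0.3205, 0.2786, 0.2094], E[r] = -0.4915, γ^t·E[r] = -0.251630, running G = -1.207556
t=4: π = [0.1914, 0.3211, 0.2782, 0.2093], E[r] = -0.4936, γ^t·E[r] = -0.202184, running G = -1.409740
t=5: π = [0.1913, 0.3210, 0.2783, 0.2094], E[r] = -0.4935, γ^t·E[r] = -0.161710, running G = -1.571450
t=6: π = [0.1914, 0.3210, 0.2783, 0.2094], E[r] = -0.4935, γ^t·E[r] = -0.129358, running G = -1.700808
t=7: π = [0.1914, 0.3210, 0.2783, 0.2094], E[r] = -0.4935, γ^t·E[r] = -0.103489, running G = -1.804296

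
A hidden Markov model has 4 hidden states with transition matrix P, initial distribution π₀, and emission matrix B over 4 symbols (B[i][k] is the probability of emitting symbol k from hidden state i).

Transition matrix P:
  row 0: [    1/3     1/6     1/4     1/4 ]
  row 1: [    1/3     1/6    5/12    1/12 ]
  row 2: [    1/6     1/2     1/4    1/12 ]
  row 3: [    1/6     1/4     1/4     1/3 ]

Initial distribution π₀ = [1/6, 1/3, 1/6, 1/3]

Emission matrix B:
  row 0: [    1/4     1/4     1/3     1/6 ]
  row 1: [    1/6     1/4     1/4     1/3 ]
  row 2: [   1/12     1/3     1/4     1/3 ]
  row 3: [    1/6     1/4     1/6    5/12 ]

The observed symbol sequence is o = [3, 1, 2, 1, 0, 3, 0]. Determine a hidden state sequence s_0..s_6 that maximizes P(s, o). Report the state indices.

path = [1, 2, 1, 2, 1, 2, 1]

t=0: δ = [2.778e-02, 1.111e-01, 5.556e-02, 1.389e-01]  (obs o_0=3)
t=1: δ = [9.259e-03, 8.681e-03, 1.543e-02, 1.157e-02]  ψ = [1, 3, 1, 3]  (obs o_1=1)
t=2: δ = [1.029e-03, 1.929e-03, 9.645e-04, 6.430e-04]  ψ = [0, 2, 2, 3]  (obs o_2=2)
t=3: δ = [1.608e-04, 1.206e-04, 2.679e-04, 6.430e-05]  ψ = [1, 2, 1, 0]  (obs o_3=1)
t=4: δ = [1.340e-05, 2.233e-05, 5.582e-06, 6.698e-06]  ψ = [0, 2, 2, 0]  (obs o_4=0)
t=5: δ = [1.240e-06, 1.240e-06, 3.101e-06, 1.395e-06]  ψ = [1, 1, 1, 0]  (obs o_5=3)
t=6: δ = [1.292e-07, 2.584e-07, 6.460e-08, 7.752e-08]  ψ = [2, 2, 2, 3]  (obs o_6=0)
backtrack: best end state = 1; path = [1, 2, 1, 2, 1, 2, 1]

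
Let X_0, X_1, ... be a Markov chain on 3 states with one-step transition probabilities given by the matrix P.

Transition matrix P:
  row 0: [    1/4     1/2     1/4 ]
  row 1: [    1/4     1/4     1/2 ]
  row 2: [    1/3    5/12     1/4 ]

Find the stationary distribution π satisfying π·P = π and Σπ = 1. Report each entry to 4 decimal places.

π = [0.2787, 0.3770, 0.3443]

Balance equations π_j = Σ_i π_i·P[i][j]:
  π_0 = 1/4·π_0 + 1/4·π_1 + 1/3·π_2
  π_1 = 1/2·π_0 + 1/4·π_1 + 5/12·π_2
  normalize: π_0 + π_1 + π_2 = 1
Solving the linear system gives exactly π = [17/61, 23/61, 21/61].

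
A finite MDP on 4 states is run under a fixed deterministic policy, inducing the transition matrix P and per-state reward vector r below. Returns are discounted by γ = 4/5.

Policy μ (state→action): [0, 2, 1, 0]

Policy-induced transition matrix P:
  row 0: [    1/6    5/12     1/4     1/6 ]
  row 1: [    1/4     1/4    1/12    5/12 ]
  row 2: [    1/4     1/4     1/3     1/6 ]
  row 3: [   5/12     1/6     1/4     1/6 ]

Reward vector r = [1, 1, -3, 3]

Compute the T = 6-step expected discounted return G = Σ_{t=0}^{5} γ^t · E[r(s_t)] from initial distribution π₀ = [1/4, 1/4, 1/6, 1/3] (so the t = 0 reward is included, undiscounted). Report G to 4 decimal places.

G = 2.5445

t=0: π = [0.2500, 0.2500, 0.1667, 0.3333], E[r] = 1.0000, γ^t·E[r] = 1.000000, running G = 1.000000
t=1: π = [0.2847, 0.2639, 0.2222, 0.2292], E[r] = 0.5694, γ^t·E[r] = 0.455556, running G = 1.455556
t=2: π = [0.2645, 0.2784, 0.2245, 0.2326], E[r] = 0.5671, γ^t·E[r] = 0.362963, running G = 1.818519
t=3: π = [0.2667, 0.2747, 0.2223, 0.2363], E[r] = 0.5832, γ^t·E[r] = 0.298617, running G = 2.117136
t=4: π = [0.2671, 0.2748, 0.2227, 0.2353], E[r] = 0.5797, γ^t·E[r] = 0.237445, running G = 2.354581
t=5: π = [0.2670, 0.2749, 0.2228, 0.2354], E[r] = 0.5796, γ^t·E[r] = 0.189939, running G = 2.544520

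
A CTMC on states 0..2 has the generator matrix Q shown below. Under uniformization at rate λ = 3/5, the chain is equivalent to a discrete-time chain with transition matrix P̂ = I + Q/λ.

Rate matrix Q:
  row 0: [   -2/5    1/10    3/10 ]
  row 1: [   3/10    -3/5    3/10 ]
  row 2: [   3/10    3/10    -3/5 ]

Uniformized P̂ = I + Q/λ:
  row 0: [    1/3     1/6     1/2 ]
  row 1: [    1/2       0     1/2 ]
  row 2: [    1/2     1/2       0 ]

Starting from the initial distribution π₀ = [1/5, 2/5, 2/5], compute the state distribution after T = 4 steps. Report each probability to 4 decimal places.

t=0: π = [0.2000, 0.4000, 0.4000]
t=1: π = [0.4667, 0.2333, 0.3000]
t=2: π = [0.4222, 0.2278, 0.3500]
t=3: π = [0.4296, 0.2454, 0.3250]
t=4: π = [0.4284, 0.2341, 0.3375]

π = [0.4284, 0.2341, 0.3375]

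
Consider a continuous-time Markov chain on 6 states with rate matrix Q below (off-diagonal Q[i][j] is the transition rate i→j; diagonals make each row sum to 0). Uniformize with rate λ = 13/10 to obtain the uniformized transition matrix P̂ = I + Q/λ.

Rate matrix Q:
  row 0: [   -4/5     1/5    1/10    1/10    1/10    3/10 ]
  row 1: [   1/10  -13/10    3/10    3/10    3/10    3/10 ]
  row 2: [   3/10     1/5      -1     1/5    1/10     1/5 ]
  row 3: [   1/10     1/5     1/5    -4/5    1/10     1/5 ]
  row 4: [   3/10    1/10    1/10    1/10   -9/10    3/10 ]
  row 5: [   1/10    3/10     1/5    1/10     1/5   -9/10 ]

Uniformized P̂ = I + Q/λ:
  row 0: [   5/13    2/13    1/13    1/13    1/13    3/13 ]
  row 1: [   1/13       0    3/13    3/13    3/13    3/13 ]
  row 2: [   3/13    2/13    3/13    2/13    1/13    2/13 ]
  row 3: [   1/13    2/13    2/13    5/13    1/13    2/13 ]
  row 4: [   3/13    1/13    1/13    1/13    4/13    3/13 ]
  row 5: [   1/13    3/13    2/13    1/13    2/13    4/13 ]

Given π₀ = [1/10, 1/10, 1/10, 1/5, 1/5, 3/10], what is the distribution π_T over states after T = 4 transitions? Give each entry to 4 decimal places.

π = [0.1778, 0.1382, 0.1509, 0.1587, 0.1502, 0.2242]

t=0: π = [0.1000, 0.1000, 0.1000, 0.2000, 0.2000, 0.3000]
t=1: π = [0.1538, 0.1462, 0.1462, 0.1615, 0.1615, 0.2308]
t=2: π = [0.1716, 0.1367, 0.1521, 0.1604, 0.1544, 0.2249]
t=3: π = [0.1769, 0.1382, 0.1510, 0.1590, 0.1509, 0.2240]
t=4: π = [0.1778, 0.1382, 0.1509, 0.1587, 0.1502, 0.2242]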